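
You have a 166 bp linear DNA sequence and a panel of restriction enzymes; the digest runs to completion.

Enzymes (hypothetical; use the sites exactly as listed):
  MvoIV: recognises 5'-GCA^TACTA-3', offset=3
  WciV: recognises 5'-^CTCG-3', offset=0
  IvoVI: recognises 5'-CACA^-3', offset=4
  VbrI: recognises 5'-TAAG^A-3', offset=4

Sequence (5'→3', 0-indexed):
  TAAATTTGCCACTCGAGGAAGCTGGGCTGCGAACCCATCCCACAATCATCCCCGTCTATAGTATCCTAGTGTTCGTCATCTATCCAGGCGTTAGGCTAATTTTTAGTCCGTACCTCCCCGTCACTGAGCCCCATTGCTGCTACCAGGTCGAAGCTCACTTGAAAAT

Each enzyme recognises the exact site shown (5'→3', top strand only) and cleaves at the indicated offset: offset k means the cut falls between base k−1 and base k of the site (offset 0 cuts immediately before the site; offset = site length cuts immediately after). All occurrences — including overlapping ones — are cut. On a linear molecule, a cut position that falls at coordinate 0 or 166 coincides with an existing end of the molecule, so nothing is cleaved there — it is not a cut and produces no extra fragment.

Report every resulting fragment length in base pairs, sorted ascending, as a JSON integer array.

Per-enzyme occurrences:
  MvoIV (GCATACTA, off=3): no sites
  WciV CTCG/0: at [11] ⇒ [11]
  IvoVI CACA/4: at [40] ⇒ [44]
  VbrI (TAAGA, off=4): no sites

Pooled cuts: [11, 44]

Fragment lengths:
  [0,11): 11 bp
  [11,44): 33 bp
  [44,166): 122 bp

[11,33,122]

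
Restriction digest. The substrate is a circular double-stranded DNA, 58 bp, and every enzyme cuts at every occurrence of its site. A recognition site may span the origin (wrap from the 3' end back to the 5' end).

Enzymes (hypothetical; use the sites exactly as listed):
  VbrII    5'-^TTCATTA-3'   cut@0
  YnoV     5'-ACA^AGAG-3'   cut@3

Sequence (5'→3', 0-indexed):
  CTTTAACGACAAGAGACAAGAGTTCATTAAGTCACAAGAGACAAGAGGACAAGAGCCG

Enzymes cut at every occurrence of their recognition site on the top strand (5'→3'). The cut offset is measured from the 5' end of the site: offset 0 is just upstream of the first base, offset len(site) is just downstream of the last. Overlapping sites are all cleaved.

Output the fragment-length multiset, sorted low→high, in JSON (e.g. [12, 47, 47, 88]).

[4,7,7,8,14,18]

Per-enzyme occurrences:
  VbrII TTCATTA/0: at [22] ⇒ [22]
  YnoV ACAAGAG/3: at [8, 15, 33, 40, 48] ⇒ [11, 18, 36, 43, 51]

All cut coordinates (distinct, sorted): [11, 18, 22, 36, 43, 51]

Fragments:
  11→18: 7 bp
  18→22: 4 bp
  22→36: 14 bp
  36→43: 7 bp
  43→51: 8 bp
  51→11 (wrap): 58-51+11 = 18 bp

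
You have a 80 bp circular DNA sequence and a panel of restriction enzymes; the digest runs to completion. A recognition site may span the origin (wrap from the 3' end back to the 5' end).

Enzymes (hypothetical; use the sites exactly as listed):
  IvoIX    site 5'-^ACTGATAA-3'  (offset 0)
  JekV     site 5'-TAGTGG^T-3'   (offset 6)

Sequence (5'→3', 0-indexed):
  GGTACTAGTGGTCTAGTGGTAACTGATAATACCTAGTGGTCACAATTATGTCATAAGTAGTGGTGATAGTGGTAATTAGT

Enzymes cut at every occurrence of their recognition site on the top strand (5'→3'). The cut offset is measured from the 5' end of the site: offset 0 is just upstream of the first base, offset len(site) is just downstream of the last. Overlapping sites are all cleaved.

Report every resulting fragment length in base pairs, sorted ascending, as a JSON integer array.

[2,8,9,9,10,18,24]

Site scan:
  IvoIX (ACTGATAA, off=0): starts [21] → cuts [21]
  JekV (TAGTGGT, off=6): starts [5, 13, 33, 57, 66, 76] → cuts [2, 11, 19, 39, 63, 72]

All cut coordinates (distinct, sorted): [2, 11, 19, 21, 39, 63, 72]

Fragment lengths:
  2→11: 9 bp
  11→19: 8 bp
  19→21: 2 bp
  21→39: 18 bp
  39→63: 24 bp
  63→72: 9 bp
  72→2 (wrap): 80-72+2 = 10 bp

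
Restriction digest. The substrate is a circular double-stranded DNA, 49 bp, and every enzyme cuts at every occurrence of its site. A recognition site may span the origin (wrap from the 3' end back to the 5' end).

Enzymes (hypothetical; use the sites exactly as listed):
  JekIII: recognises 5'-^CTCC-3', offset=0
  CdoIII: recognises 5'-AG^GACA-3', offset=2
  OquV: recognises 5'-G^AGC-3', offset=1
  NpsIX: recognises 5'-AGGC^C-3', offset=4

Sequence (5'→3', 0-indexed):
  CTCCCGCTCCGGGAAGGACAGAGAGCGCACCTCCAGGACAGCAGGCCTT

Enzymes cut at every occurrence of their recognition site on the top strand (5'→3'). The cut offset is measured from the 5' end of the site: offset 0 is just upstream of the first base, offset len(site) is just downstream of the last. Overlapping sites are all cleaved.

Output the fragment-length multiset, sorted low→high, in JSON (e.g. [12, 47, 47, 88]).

Scan for sites:
  JekIII (CTCC, off=0): starts [0, 6, 30] → cuts [0, 6, 30]
  CdoIII (AGGACA, off=2): starts [14, 34] → cuts [16, 36]
  OquV (GAGC, off=1): starts [22] → cuts [23]
  NpsIX (AGGCC, off=4): starts [42] → cuts [46]

Pooled cuts: [0, 6, 16, 23, 30, 36, 46]

Fragment lengths:
  0→6: 6 bp
  6→16: 10 bp
  16→23: 7 bp
  23→30: 7 bp
  30→36: 6 bp
  36→46: 10 bp
  46→0 (wrap): 49-46+0 = 3 bp

[3,6,6,7,7,10,10]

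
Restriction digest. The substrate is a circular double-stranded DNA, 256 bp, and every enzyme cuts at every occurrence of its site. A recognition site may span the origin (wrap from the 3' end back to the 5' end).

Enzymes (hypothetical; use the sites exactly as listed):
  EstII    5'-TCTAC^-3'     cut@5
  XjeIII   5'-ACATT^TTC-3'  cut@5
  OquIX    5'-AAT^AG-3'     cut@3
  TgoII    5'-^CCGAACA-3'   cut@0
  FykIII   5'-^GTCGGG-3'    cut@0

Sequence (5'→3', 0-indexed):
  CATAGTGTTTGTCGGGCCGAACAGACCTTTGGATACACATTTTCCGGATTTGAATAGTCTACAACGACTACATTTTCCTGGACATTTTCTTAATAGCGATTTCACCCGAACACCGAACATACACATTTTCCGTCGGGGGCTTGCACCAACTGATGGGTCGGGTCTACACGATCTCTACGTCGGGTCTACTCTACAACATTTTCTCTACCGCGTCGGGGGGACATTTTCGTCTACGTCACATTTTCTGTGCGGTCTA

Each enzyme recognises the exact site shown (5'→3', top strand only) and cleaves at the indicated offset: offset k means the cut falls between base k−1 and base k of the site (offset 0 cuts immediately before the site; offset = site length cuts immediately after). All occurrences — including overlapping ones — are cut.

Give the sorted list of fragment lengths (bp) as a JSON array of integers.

Scan for sites:
  EstII TCTAC/5: at [57, 162, 173, 184, 189, 203, 229, 252] ⇒ [1, 62, 167, 178, 189, 194, 208, 234]
  XjeIII ACATTTTC/5: at [36, 69, 81, 122, 195, 220, 237] ⇒ [41, 74, 86, 127, 200, 225, 242]
  OquIX AATAG/3: at [52, 91] ⇒ [55, 94]
  TgoII CCGAACA/0: at [16, 105, 112] ⇒ [16, 105, 112]
  FykIII GTCGGG/0: at [10, 131, 156, 178, 211] ⇒ [10, 131, 156, 178, 211]

Pooled cuts: [1, 10, 16, 41, 55, 62, 74, 86, 94, 105, 112, 127, 131, 156, 167, 178, 189, 194, 200, 208, 211, 225, 234, 242]

Fragments:
  1→10: 9 bp
  10→16: 6 bp
  16→41: 25 bp
  41→55: 14 bp
  55→62: 7 bp
  62→74: 12 bp
  74→86: 12 bp
  86→94: 8 bp
  94→105: 11 bp
  105→112: 7 bp
  112→127: 15 bp
  127→131: 4 bp
  131→156: 25 bp
  156→167: 11 bp
  167→178: 11 bp
  178→189: 11 bp
  189→194: 5 bp
  194→200: 6 bp
  200→208: 8 bp
  208→211: 3 bp
  211→225: 14 bp
  225→234: 9 bp
  234→242: 8 bp
  242→1 (wrap): 256-242+1 = 15 bp

[3,4,5,6,6,7,7,8,8,8,9,9,11,11,11,11,12,12,14,14,15,15,25,25]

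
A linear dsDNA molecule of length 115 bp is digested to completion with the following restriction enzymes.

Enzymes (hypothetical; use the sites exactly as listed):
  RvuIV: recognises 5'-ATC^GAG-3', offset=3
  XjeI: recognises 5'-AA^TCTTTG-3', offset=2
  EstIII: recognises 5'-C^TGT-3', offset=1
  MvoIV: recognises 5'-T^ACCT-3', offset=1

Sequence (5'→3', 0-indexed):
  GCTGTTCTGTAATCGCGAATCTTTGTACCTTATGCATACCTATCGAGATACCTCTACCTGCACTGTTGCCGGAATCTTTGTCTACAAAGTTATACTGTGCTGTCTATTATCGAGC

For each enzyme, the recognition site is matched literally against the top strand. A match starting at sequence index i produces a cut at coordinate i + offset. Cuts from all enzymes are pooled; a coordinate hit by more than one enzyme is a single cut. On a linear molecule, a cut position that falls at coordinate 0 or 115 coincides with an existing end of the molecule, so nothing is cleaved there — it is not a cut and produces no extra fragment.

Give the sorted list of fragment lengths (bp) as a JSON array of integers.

[2,4,5,5,5,6,7,7,8,11,11,11,12,21]

Per-enzyme occurrences:
  RvuIV ATCGAG/3: at [41, 108] ⇒ [44, 111]
  XjeI AATCTTTG/2: at [17, 72] ⇒ [19, 74]
  EstIII CTGT/1: at [1, 6, 62, 94, 99] ⇒ [2, 7, 63, 95, 100]
  MvoIV TACCT/1: at [25, 36, 48, 54] ⇒ [26, 37, 49, 55]

All cut coordinates (distinct, sorted): [2, 7, 19, 26, 37, 44, 49, 55, 63, 74, 95, 100, 111]

Fragment lengths:
  [0,2): 2 bp
  [2,7): 5 bp
  [7,19): 12 bp
  [19,26): 7 bp
  [26,37): 11 bp
  [37,44): 7 bp
  [44,49): 5 bp
  [49,55): 6 bp
  [55,63): 8 bp
  [63,74): 11 bp
  [74,95): 21 bp
  [95,100): 5 bp
  [100,111): 11 bp
  [111,115): 4 bp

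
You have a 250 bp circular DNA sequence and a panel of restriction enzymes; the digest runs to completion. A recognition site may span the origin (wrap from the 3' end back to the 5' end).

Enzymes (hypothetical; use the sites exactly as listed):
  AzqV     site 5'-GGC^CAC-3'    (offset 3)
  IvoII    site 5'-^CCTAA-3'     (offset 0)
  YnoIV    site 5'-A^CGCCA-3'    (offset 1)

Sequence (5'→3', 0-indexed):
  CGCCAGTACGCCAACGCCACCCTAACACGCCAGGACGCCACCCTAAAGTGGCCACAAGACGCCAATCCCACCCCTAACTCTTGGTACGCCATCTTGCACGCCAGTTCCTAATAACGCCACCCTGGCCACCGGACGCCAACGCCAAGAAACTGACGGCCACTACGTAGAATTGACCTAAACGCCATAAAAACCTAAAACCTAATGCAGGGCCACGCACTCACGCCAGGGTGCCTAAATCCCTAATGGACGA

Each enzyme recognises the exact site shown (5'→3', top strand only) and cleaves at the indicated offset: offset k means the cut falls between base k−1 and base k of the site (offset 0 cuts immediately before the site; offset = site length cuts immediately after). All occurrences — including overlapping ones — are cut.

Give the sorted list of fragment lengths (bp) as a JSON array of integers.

Site scan:
  AzqV (GGCCAC, off=3): starts [49, 123, 154, 207] → cuts [52, 126, 157, 210]
  IvoII (CCTAA, off=0): starts [20, 41, 72, 106, 173, 190, 197, 230, 238] → cuts [20, 41, 72, 106, 173, 190, 197, 230, 238]
  YnoIV (ACGCCA, off=1): starts [7, 13, 26, 34, 58, 85, 97, 113, 132, 138, 178, 219, 249] → cuts [0, 8, 14, 27, 35, 59, 86, 98, 114, 133, 139, 179, 220]

Pooled cuts: [0, 8, 14, 20, 27, 35, 41, 52, 59, 72, 86, 98, 106, 114, 126, 133, 139, 157, 173, 179, 190, 197, 210, 220, 230, 238]

Fragment lengths:
  0→8: 8 bp
  8→14: 6 bp
  14→20: 6 bp
  20→27: 7 bp
  27→35: 8 bp
  35→41: 6 bp
  41→52: 11 bp
  52→59: 7 bp
  59→72: 13 bp
  72→86: 14 bp
  86→98: 12 bp
  98→106: 8 bp
  106→114: 8 bp
  114→126: 12 bp
  126→133: 7 bp
  133→139: 6 bp
  139→157: 18 bp
  157→173: 16 bp
  173→179: 6 bp
  179→190: 11 bp
  190→197: 7 bp
  197→210: 13 bp
  210→220: 10 bp
  220→230: 10 bp
  230→238: 8 bp
  238→0 (wrap): 250-238+0 = 12 bp

[6,6,6,6,6,7,7,7,7,8,8,8,8,8,10,10,11,11,12,12,12,13,13,14,16,18]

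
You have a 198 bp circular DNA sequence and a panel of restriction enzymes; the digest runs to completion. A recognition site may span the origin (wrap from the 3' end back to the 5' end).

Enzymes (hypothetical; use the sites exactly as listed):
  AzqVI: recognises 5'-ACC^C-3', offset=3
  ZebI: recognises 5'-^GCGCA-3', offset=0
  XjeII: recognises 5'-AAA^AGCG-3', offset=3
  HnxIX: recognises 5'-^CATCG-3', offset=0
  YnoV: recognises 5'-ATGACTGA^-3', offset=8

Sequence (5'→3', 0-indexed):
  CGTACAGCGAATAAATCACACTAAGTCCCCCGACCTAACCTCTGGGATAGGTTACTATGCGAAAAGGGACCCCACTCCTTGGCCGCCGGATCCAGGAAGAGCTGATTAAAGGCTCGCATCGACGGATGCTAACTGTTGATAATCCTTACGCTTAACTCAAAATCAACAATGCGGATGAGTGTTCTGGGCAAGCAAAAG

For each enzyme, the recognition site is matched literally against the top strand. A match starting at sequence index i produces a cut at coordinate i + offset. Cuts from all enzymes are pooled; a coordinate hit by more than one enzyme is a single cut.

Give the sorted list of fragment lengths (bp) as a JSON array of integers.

[45,73,80]

Scan for sites:
  AzqVI (ACCC, off=3): starts [68] → cuts [71]
  ZebI (GCGCA, off=0): no sites
  XjeII (AAAAGCG, off=3): starts [193] → cuts [196]
  HnxIX (CATCG, off=0): starts [116] → cuts [116]
  YnoV (ATGACTGA, off=8): no sites

Pooled cuts: [71, 116, 196]

Fragments:
  71→116: 45 bp
  116→196: 80 bp
  196→71 (wrap): 198-196+71 = 73 bp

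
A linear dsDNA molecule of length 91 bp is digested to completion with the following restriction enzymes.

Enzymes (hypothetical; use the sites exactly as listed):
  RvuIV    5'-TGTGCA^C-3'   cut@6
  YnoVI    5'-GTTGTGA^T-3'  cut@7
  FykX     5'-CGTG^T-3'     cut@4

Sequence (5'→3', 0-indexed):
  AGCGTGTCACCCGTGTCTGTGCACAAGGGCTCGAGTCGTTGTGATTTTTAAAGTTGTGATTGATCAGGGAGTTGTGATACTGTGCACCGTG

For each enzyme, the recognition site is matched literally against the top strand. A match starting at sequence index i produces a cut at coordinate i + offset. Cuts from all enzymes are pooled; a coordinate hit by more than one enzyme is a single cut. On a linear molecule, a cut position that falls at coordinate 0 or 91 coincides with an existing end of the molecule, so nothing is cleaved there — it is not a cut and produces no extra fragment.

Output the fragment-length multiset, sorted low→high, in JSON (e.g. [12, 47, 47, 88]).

Site scan:
  RvuIV TGTGCAC/6: at [17, 80] ⇒ [23, 86]
  YnoVI GTTGTGAT/7: at [37, 52, 70] ⇒ [44, 59, 77]
  FykX CGTGT/4: at [2, 11] ⇒ [6, 15]

Pooled cuts: [6, 15, 23, 44, 59, 77, 86]

Fragment lengths:
  [0,6): 6 bp
  [6,15): 9 bp
  [15,23): 8 bp
  [23,44): 21 bp
  [44,59): 15 bp
  [59,77): 18 bp
  [77,86): 9 bp
  [86,91): 5 bp

[5,6,8,9,9,15,18,21]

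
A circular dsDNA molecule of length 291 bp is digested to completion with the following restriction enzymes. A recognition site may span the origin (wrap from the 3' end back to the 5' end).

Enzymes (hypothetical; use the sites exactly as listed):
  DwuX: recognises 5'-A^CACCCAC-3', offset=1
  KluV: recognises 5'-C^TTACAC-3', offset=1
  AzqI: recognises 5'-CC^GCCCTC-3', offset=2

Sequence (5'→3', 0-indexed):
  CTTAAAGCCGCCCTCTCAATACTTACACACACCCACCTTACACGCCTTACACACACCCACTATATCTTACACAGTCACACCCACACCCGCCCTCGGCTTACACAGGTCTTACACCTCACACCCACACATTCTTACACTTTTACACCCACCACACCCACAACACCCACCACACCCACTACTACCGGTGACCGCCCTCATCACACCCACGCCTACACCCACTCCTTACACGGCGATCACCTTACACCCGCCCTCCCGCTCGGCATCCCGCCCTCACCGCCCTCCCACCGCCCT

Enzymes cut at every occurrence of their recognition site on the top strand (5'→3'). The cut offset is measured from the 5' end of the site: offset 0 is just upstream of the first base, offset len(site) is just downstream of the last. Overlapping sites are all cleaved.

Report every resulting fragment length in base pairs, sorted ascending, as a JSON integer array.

[7,7,8,8,9,9,9,9,9,9,10,10,10,11,11,11,11,11,12,13,13,13,14,16,20,21]

Site scan:
  DwuX (ACACCCAC, off=1): starts [28, 52, 76, 117, 141, 150, 159, 168, 199, 211] → cuts [29, 53, 77, 118, 142, 151, 160, 169, 200, 212]
  KluV (CTTACAC, off=1): starts [21, 36, 45, 65, 96, 107, 130, 221, 237] → cuts [22, 37, 46, 66, 97, 108, 131, 222, 238]
  AzqI (CCGCCCTC, off=2): starts [7, 86, 188, 244, 264, 273, 284] → cuts [9, 88, 190, 246, 266, 275, 286]

All cut coordinates (distinct, sorted): [9, 22, 29, 37, 46, 53, 66, 77, 88, 97, 108, 118, 131, 142, 151, 160, 169, 190, 200, 212, 222, 238, 246, 266, 275, 286]

Fragment lengths:
  9→22: 13 bp
  22→29: 7 bp
  29→37: 8 bp
  37→46: 9 bp
  46→53: 7 bp
  53→66: 13 bp
  66→77: 11 bp
  77→88: 11 bp
  88→97: 9 bp
  97→108: 11 bp
  108→118: 10 bp
  118→131: 13 bp
  131→142: 11 bp
  142→151: 9 bp
  151→160: 9 bp
  160→169: 9 bp
  169→190: 21 bp
  190→200: 10 bp
  200→212: 12 bp
  212→222: 10 bp
  222→238: 16 bp
  238→246: 8 bp
  246→266: 20 bp
  266→275: 9 bp
  275→286: 11 bp
  286→9 (wrap): 291-286+9 = 14 bp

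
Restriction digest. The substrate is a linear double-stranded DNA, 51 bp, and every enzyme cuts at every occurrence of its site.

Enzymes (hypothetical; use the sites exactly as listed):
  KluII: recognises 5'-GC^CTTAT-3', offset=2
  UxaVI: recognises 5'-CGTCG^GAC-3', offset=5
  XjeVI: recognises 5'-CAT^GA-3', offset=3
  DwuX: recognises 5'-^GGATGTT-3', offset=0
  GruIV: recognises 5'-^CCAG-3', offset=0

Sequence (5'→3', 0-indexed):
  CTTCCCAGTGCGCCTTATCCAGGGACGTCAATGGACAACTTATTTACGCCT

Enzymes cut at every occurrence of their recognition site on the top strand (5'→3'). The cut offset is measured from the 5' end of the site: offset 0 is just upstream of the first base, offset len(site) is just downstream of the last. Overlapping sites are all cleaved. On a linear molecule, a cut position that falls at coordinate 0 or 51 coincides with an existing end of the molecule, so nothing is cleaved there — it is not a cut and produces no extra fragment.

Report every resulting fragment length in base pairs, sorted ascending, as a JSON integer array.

[4,5,9,33]

Scan for sites:
  KluII GCCTTAT/2: at [11] ⇒ [13]
  UxaVI (CGTCGGAC, off=5): no sites
  XjeVI (CATGA, off=3): no sites
  DwuX (GGATGTT, off=0): no sites
  GruIV CCAG/0: at [4, 18] ⇒ [4, 18]

Pooled cuts: [4, 13, 18]

Fragment lengths:
  [0,4): 4 bp
  [4,13): 9 bp
  [13,18): 5 bp
  [18,51): 33 bp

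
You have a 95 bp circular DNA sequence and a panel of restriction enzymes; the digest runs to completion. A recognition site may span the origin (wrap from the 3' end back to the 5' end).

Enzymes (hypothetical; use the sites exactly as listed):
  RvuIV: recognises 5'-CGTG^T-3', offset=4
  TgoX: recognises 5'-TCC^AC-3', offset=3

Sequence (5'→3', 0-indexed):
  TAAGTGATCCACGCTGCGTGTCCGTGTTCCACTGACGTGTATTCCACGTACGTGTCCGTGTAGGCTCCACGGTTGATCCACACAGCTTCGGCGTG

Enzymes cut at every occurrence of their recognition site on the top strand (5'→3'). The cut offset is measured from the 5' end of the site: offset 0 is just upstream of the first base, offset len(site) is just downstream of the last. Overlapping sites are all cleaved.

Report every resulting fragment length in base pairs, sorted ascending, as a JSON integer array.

Site scan:
  RvuIV CGTGT/4: at [16, 22, 35, 50, 56, 91] ⇒ [0, 20, 26, 39, 54, 60]
  TgoX TCCAC/3: at [7, 27, 42, 65, 76] ⇒ [10, 30, 45, 68, 79]

Pooled cuts: [0, 10, 20, 26, 30, 39, 45, 54, 60, 68, 79]

Fragments:
  0→10: 10 bp
  10→20: 10 bp
  20→26: 6 bp
  26→30: 4 bp
  30→39: 9 bp
  39→45: 6 bp
  45→54: 9 bp
  54→60: 6 bp
  60→68: 8 bp
  68→79: 11 bp
  79→0 (wrap): 95-79+0 = 16 bp

[4,6,6,6,8,9,9,10,10,11,16]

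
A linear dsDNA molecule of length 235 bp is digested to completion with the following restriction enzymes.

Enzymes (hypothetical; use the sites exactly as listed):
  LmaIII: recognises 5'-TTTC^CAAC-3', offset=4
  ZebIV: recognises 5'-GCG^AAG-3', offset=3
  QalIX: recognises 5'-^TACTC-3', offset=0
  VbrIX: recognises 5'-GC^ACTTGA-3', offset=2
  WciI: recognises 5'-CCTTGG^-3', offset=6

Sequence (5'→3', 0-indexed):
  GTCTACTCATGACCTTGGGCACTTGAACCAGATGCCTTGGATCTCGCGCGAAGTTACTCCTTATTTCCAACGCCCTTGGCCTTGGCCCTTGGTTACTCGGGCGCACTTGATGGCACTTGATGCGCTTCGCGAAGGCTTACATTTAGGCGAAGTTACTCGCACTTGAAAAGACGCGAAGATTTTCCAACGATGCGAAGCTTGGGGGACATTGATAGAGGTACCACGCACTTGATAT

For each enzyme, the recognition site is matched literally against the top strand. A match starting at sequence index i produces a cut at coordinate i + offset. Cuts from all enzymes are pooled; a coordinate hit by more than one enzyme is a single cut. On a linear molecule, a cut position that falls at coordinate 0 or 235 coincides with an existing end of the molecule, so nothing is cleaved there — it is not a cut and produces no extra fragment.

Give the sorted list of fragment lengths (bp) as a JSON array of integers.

Per-enzyme occurrences:
  LmaIII (TTTCCAAC, off=4): starts [63, 180] → cuts [67, 184]
  ZebIV (GCGAAG, off=3): starts [47, 128, 146, 172, 191] → cuts [50, 131, 149, 175, 194]
  QalIX (TACTC, off=0): starts [3, 54, 93, 153] → cuts [3, 54, 93, 153]
  VbrIX (GCACTTGA, off=2): starts [18, 102, 112, 158, 224] → cuts [20, 104, 114, 160, 226]
  WciI (CCTTGG, off=6): starts [12, 34, 73, 79, 86] → cuts [18, 40, 79, 85, 92]

Pooled cuts: [3, 18, 20, 40, 50, 54, 67, 79, 85, 92, 93, 104, 114, 131, 149, 153, 160, 175, 184, 194, 226]

Fragment lengths:
  [0,3): 3 bp
  [3,18): 15 bp
  [18,20): 2 bp
  [20,40): 20 bp
  [40,50): 10 bp
  [50,54): 4 bp
  [54,67): 13 bp
  [67,79): 12 bp
  [79,85): 6 bp
  [85,92): 7 bp
  [92,93): 1 bp
  [93,104): 11 bp
  [104,114): 10 bp
  [114,131): 17 bp
  [131,149): 18 bp
  [149,153): 4 bp
  [153,160): 7 bp
  [160,175): 15 bp
  [175,184): 9 bp
  [184,194): 10 bp
  [194,226): 32 bp
  [226,235): 9 bp

[1,2,3,4,4,6,7,7,9,9,10,10,10,11,12,13,15,15,17,18,20,32]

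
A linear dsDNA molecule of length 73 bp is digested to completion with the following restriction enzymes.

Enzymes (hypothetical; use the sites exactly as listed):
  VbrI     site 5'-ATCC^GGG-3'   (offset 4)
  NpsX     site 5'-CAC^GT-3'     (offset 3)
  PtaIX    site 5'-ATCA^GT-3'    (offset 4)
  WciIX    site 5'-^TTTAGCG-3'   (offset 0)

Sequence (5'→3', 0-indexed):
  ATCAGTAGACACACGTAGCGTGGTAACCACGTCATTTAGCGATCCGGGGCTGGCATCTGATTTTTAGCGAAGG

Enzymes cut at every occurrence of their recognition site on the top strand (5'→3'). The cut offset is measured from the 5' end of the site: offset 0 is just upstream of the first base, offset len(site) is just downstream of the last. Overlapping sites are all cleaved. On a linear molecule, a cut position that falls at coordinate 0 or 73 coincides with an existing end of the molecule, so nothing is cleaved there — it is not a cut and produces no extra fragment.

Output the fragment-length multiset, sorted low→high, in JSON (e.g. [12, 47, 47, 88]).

[4,4,10,11,11,16,17]

Scan for sites:
  VbrI ATCCGGG/4: at [41] ⇒ [45]
  NpsX CACGT/3: at [11, 27] ⇒ [14, 30]
  PtaIX ATCAGT/4: at [0] ⇒ [4]
  WciIX TTTAGCG/0: at [34, 62] ⇒ [34, 62]

All cut coordinates (distinct, sorted): [4, 14, 30, 34, 45, 62]

Fragment lengths:
  [0,4): 4 bp
  [4,14): 10 bp
  [14,30): 16 bp
  [30,34): 4 bp
  [34,45): 11 bp
  [45,62): 17 bp
  [62,73): 11 bp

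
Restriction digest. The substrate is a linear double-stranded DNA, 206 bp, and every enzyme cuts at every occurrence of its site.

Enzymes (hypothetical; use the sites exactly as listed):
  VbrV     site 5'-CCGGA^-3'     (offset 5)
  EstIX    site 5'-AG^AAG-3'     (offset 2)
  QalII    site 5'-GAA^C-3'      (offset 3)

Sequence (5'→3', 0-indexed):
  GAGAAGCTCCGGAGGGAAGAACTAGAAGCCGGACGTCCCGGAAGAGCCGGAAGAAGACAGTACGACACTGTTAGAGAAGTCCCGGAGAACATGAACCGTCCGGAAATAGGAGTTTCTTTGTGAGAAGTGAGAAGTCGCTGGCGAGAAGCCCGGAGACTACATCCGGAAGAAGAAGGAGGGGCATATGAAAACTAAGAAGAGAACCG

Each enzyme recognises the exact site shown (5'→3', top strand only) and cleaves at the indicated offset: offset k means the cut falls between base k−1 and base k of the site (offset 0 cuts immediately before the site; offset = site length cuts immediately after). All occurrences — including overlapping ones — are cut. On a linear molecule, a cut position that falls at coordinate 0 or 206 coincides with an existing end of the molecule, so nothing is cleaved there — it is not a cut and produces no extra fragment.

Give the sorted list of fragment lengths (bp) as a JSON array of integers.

Per-enzyme occurrences:
  VbrV (CCGGA, off=5): starts [8, 28, 37, 46, 81, 99, 149, 162] → cuts [13, 33, 42, 51, 86, 104, 154, 167]
  EstIX (AGAAG, off=2): starts [1, 23, 51, 74, 122, 129, 143, 167, 170, 194] → cuts [3, 25, 53, 76, 124, 131, 145, 169, 172, 196]
  QalII (GAAC, off=3): starts [18, 86, 92, 200] → cuts [21, 89, 95, 203]

Pooled cuts: [3, 13, 21, 25, 33, 42, 51, 53, 76, 86, 89, 95, 104, 124, 131, 145, 154, 167, 169, 172, 196, 203]

Fragments:
  [0,3): 3 bp
  [3,13): 10 bp
  [13,21): 8 bp
  [21,25): 4 bp
  [25,33): 8 bp
  [33,42): 9 bp
  [42,51): 9 bp
  [51,53): 2 bp
  [53,76): 23 bp
  [76,86): 10 bp
  [86,89): 3 bp
  [89,95): 6 bp
  [95,104): 9 bp
  [104,124): 20 bp
  [124,131): 7 bp
  [131,145): 14 bp
  [145,154): 9 bp
  [154,167): 13 bp
  [167,169): 2 bp
  [169,172): 3 bp
  [172,196): 24 bp
  [196,203): 7 bp
  [203,206): 3 bp

[2,2,3,3,3,3,4,6,7,7,8,8,9,9,9,9,10,10,13,14,20,23,24]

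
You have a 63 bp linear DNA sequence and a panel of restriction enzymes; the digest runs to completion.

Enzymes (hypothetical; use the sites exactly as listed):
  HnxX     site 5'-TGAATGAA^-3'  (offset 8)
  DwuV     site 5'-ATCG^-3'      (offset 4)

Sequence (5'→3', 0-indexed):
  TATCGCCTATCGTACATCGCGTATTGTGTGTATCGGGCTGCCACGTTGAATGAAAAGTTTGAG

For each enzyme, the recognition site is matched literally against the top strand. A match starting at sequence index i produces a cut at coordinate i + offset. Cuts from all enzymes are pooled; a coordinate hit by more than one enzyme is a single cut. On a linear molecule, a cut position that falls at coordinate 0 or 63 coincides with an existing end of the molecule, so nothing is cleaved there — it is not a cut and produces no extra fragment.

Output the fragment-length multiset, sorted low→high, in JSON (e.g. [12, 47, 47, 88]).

Scan for sites:
  HnxX TGAATGAA/8: at [46] ⇒ [54]
  DwuV ATCG/4: at [1, 8, 15, 31] ⇒ [5, 12, 19, 35]

All cut coordinates (distinct, sorted): [5, 12, 19, 35, 54]

Fragment lengths:
  [0,5): 5 bp
  [5,12): 7 bp
  [12,19): 7 bp
  [19,35): 16 bp
  [35,54): 19 bp
  [54,63): 9 bp

[5,7,7,9,16,19]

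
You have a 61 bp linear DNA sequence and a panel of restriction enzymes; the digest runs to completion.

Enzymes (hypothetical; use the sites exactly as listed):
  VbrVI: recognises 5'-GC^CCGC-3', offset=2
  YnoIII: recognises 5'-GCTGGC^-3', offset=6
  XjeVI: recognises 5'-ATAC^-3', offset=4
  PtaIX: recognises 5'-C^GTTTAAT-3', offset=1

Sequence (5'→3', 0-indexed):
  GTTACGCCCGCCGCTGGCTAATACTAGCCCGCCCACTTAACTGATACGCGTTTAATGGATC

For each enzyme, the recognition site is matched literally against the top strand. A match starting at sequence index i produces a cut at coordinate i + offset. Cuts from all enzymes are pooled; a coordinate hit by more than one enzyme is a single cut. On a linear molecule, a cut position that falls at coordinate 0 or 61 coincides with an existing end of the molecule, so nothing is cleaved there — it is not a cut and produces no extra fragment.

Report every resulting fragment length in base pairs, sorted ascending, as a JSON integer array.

Per-enzyme occurrences:
  VbrVI GCCCGC/2: at [5, 26] ⇒ [7, 28]
  YnoIII GCTGGC/6: at [12] ⇒ [18]
  XjeVI ATAC/4: at [20, 43] ⇒ [24, 47]
  PtaIX CGTTTAAT/1: at [48] ⇒ [49]

All cut coordinates (distinct, sorted): [7, 18, 24, 28, 47, 49]

Fragments:
  [0,7): 7 bp
  [7,18): 11 bp
  [18,24): 6 bp
  [24,28): 4 bp
  [28,47): 19 bp
  [47,49): 2 bp
  [49,61): 12 bp

[2,4,6,7,11,12,19]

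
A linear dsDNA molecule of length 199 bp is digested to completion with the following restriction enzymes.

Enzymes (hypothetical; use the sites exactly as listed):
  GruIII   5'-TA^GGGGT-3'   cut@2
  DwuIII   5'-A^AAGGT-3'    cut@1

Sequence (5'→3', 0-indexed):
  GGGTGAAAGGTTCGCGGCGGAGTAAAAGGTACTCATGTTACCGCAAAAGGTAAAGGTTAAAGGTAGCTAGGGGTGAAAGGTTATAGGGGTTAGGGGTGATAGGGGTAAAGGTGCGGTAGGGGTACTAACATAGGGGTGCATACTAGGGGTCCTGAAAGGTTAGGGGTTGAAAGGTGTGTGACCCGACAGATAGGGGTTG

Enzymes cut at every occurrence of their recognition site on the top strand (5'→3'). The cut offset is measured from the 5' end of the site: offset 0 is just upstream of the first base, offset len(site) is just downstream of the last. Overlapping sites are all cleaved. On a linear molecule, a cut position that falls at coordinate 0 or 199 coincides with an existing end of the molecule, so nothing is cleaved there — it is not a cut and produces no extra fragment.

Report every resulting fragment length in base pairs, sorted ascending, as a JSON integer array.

Site scan:
  GruIII TAGGGGT/2: at [67, 83, 90, 99, 116, 130, 143, 160, 190] ⇒ [69, 85, 92, 101, 118, 132, 145, 162, 192]
  DwuIII AAAGGT/1: at [5, 24, 45, 51, 58, 75, 106, 154, 169] ⇒ [6, 25, 46, 52, 59, 76, 107, 155, 170]

Pooled cuts: [6, 25, 46, 52, 59, 69, 76, 85, 92, 101, 107, 118, 132, 145, 155, 162, 170, 192]

Fragments:
  [0,6): 6 bp
  [6,25): 19 bp
  [25,46): 21 bp
  [46,52): 6 bp
  [52,59): 7 bp
  [59,69): 10 bp
  [69,76): 7 bp
  [76,85): 9 bp
  [85,92): 7 bp
  [92,101): 9 bp
  [101,107): 6 bp
  [107,118): 11 bp
  [118,132): 14 bp
  [132,145): 13 bp
  [145,155): 10 bp
  [155,162): 7 bp
  [162,170): 8 bp
  [170,192): 22 bp
  [192,199): 7 bp

[6,6,6,7,7,7,7,7,8,9,9,10,10,11,13,14,19,21,22]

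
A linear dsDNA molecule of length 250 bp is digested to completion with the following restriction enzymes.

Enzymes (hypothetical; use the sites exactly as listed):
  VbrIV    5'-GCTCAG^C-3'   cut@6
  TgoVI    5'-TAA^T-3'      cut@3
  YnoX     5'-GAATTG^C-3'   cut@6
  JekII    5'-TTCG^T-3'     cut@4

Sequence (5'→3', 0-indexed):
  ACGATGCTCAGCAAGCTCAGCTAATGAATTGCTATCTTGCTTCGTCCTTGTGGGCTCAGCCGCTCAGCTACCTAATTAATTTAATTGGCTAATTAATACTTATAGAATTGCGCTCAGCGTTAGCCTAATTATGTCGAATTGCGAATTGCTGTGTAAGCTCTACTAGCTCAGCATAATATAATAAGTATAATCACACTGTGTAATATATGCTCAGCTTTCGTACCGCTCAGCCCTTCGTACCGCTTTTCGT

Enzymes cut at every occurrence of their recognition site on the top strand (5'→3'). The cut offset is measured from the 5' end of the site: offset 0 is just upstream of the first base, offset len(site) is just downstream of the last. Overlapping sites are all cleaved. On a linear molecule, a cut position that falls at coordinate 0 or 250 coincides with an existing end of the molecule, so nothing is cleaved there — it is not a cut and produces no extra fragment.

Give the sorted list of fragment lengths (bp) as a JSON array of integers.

[1,4,4,4,5,5,5,6,7,7,7,7,8,8,8,9,9,10,11,11,11,12,13,13,13,14,15,23]

Scan for sites:
  VbrIV GCTCAGC/6: at [5, 14, 53, 61, 111, 165, 208, 224] ⇒ [11, 20, 59, 67, 117, 171, 214, 230]
  TgoVI TAAT/3: at [21, 72, 76, 81, 89, 93, 125, 173, 178, 187, 200] ⇒ [24, 75, 79, 84, 92, 96, 128, 176, 181, 190, 203]
  YnoX GAATTGC/6: at [25, 104, 135, 142] ⇒ [31, 110, 141, 148]
  JekII TTCGT/4: at [40, 216, 233, 245] ⇒ [44, 220, 237, 249]

All cut coordinates (distinct, sorted): [11, 20, 24, 31, 44, 59, 67, 75, 79, 84, 92, 96, 110, 117, 128, 141, 148, 171, 176, 181, 190, 203, 214, 220, 230, 237, 249]

Fragments:
  [0,11): 11 bp
  [11,20): 9 bp
  [20,24): 4 bp
  [24,31): 7 bp
  [31,44): 13 bp
  [44,59): 15 bp
  [59,67): 8 bp
  [67,75): 8 bp
  [75,79): 4 bp
  [79,84): 5 bp
  [84,92): 8 bp
  [92,96): 4 bp
  [96,110): 14 bp
  [110,117): 7 bp
  [117,128): 11 bp
  [128,141): 13 bp
  [141,148): 7 bp
  [148,171): 23 bp
  [171,176): 5 bp
  [176,181): 5 bp
  [181,190): 9 bp
  [190,203): 13 bp
  [203,214): 11 bp
  [214,220): 6 bp
  [220,230): 10 bp
  [230,237): 7 bp
  [237,249): 12 bp
  [249,250): 1 bp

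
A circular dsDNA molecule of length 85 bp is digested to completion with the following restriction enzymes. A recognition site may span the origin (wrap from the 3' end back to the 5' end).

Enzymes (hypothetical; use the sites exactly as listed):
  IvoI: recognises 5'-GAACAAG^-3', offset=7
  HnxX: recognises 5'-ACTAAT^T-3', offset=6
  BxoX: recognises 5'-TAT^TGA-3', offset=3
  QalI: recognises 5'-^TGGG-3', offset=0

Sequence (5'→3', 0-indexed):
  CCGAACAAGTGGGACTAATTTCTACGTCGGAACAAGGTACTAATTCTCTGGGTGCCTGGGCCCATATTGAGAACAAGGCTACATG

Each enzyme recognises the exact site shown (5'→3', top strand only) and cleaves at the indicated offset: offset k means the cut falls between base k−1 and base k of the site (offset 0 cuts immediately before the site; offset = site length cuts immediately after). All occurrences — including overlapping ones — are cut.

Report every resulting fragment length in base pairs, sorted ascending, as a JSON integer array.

[4,8,8,10,10,11,17,17]

Per-enzyme occurrences:
  IvoI (GAACAAG, off=7): starts [2, 29, 70] → cuts [9, 36, 77]
  HnxX (ACTAATT, off=6): starts [13, 38] → cuts [19, 44]
  BxoX (TATTGA, off=3): starts [64] → cuts [67]
  QalI (TGGG, off=0): starts [9, 48, 56] → cuts [9, 48, 56]

Pooled cuts: [9, 19, 36, 44, 48, 56, 67, 77]

Fragment lengths:
  9→19: 10 bp
  19→36: 17 bp
  36→44: 8 bp
  44→48: 4 bp
  48→56: 8 bp
  56→67: 11 bp
  67→77: 10 bp
  77→9 (wrap): 85-77+9 = 17 bp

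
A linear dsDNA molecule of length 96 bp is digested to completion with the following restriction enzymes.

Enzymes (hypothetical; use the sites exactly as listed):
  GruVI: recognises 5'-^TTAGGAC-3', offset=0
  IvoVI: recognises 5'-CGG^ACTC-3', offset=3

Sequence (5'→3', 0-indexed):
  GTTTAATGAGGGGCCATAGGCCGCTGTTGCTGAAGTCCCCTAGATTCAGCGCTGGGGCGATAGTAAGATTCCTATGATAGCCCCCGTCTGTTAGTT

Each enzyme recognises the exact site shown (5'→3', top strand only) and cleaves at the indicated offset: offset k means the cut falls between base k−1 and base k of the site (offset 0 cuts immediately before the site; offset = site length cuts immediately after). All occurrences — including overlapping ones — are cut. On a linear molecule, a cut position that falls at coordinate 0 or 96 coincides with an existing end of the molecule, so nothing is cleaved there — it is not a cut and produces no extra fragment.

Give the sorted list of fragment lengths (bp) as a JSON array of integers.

[96]

Scan for sites:
  GruVI (TTAGGAC, off=0): no sites
  IvoVI (CGGACTC, off=3): no sites

All cut coordinates (distinct, sorted): ∅

Fragment lengths:
  no cuts → one linear fragment of 96 bp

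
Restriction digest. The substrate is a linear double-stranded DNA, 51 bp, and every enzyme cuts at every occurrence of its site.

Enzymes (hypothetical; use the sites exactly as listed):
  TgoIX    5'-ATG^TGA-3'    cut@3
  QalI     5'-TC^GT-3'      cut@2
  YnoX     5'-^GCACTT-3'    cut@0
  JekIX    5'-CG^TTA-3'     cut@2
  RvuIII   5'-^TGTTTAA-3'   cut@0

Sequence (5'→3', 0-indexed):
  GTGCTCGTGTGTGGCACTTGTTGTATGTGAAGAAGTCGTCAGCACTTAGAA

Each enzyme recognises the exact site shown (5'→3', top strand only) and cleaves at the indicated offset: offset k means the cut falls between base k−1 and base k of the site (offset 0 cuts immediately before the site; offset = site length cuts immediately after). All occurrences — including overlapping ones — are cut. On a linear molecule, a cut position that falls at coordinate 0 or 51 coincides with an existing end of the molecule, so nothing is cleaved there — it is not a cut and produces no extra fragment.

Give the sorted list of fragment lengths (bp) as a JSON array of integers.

[4,6,7,10,10,14]

Site scan:
  TgoIX ATGTGA/3: at [24] ⇒ [27]
  QalI TCGT/2: at [4, 35] ⇒ [6, 37]
  YnoX GCACTT/0: at [13, 41] ⇒ [13, 41]
  JekIX (CGTTA, off=2): no sites
  RvuIII (TGTTTAA, off=0): no sites

Pooled cuts: [6, 13, 27, 37, 41]

Fragments:
  [0,6): 6 bp
  [6,13): 7 bp
  [13,27): 14 bp
  [27,37): 10 bp
  [37,41): 4 bp
  [41,51): 10 bp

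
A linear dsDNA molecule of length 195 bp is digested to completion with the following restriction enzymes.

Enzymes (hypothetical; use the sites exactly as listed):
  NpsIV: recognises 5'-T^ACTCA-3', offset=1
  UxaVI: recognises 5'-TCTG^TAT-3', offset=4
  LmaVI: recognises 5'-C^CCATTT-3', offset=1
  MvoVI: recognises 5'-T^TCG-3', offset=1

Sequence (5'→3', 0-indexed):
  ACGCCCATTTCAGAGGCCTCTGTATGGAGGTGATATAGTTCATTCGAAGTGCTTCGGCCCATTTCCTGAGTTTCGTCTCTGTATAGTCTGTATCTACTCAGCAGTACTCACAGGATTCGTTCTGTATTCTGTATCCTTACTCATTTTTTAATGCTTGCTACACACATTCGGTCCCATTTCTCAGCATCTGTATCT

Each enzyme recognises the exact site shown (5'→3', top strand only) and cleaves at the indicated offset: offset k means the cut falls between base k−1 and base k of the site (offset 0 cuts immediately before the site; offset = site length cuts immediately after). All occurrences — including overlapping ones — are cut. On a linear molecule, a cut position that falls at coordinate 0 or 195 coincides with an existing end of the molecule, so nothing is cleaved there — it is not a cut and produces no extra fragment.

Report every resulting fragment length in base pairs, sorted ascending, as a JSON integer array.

[4,5,5,5,6,7,7,8,9,9,10,10,11,14,17,18,21,29]

Site scan:
  NpsIV (TACTCA, off=1): starts [94, 104, 137] → cuts [95, 105, 138]
  UxaVI (TCTGTAT, off=4): starts [18, 77, 86, 120, 127, 186] → cuts [22, 81, 90, 124, 131, 190]
  LmaVI (CCCATTT, off=1): starts [3, 57, 172] → cuts [4, 58, 173]
  MvoVI (TTCG, off=1): starts [42, 52, 71, 115, 166] → cuts [43, 53, 72, 116, 167]

All cut coordinates (distinct, sorted): [4, 22, 43, 53, 58, 72, 81, 90, 95, 105, 116, 124, 131, 138, 167, 173, 190]

Fragments:
  [0,4): 4 bp
  [4,22): 18 bp
  [22,43): 21 bp
  [43,53): 10 bp
  [53,58): 5 bp
  [58,72): 14 bp
  [72,81): 9 bp
  [81,90): 9 bp
  [90,95): 5 bp
  [95,105): 10 bp
  [105,116): 11 bp
  [116,124): 8 bp
  [124,131): 7 bp
  [131,138): 7 bp
  [138,167): 29 bp
  [167,173): 6 bp
  [173,190): 17 bp
  [190,195): 5 bp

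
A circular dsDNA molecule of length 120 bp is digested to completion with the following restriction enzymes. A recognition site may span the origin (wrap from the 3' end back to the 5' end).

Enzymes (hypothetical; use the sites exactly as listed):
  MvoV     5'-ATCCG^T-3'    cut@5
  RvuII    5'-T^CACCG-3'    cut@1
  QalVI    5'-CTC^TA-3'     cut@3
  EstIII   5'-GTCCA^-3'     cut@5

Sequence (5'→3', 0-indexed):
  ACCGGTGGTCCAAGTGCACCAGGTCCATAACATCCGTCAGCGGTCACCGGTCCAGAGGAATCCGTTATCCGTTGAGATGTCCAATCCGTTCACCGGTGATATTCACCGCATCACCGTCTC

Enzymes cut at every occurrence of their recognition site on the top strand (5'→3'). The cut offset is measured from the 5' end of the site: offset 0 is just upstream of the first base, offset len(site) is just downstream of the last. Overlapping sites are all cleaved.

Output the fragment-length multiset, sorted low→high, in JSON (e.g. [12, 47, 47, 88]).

[2,5,7,8,8,8,9,10,10,12,13,13,15]

Scan for sites:
  MvoV ATCCGT/5: at [31, 59, 66, 83] ⇒ [36, 64, 71, 88]
  RvuII TCACCG/1: at [43, 89, 102, 110, 118] ⇒ [44, 90, 103, 111, 119]
  QalVI (CTCTA, off=3): no sites
  EstIII GTCCA/5: at [7, 22, 49, 78] ⇒ [12, 27, 54, 83]

Pooled cuts: [12, 27, 36, 44, 54, 64, 71, 83, 88, 90, 103, 111, 119]

Fragments:
  12→27: 15 bp
  27→36: 9 bp
  36→44: 8 bp
  44→54: 10 bp
  54→64: 10 bp
  64→71: 7 bp
  71→83: 12 bp
  83→88: 5 bp
  88→90: 2 bp
  90→103: 13 bp
  103→111: 8 bp
  111→119: 8 bp
  119→12 (wrap): 120-119+12 = 13 bp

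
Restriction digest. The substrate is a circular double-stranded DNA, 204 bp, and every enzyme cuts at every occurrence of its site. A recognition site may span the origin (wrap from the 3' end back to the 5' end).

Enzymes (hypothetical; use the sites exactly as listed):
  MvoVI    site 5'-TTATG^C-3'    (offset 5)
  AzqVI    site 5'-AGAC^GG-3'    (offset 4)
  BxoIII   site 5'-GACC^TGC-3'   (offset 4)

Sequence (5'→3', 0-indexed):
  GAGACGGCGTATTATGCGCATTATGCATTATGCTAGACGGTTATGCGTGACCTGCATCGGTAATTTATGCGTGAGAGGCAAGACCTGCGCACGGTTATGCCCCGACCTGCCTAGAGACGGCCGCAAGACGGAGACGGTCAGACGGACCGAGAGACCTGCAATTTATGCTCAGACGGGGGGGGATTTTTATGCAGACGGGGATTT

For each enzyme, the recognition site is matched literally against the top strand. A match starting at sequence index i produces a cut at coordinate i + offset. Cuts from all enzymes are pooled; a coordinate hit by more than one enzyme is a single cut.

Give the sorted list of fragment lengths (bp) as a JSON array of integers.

Scan for sites:
  MvoVI (TTATGC, off=5): starts [11, 20, 27, 40, 64, 94, 162, 186] → cuts [16, 25, 32, 45, 69, 99, 167, 191]
  AzqVI (AGACGG, off=4): starts [1, 34, 114, 125, 131, 139, 170, 192] → cuts [5, 38, 118, 129, 135, 143, 174, 196]
  BxoIII (GACCTGC, off=4): starts [48, 81, 103, 152] → cuts [52, 85, 107, 156]

Pooled cuts: [5, 16, 25, 32, 38, 45, 52, 69, 85, 99, 107, 118, 129, 135, 143, 156, 167, 174, 191, 196]

Fragments:
  5→16: 11 bp
  16→25: 9 bp
  25→32: 7 bp
  32→38: 6 bp
  38→45: 7 bp
  45→52: 7 bp
  52→69: 17 bp
  69→85: 16 bp
  85→99: 14 bp
  99→107: 8 bp
  107→118: 11 bp
  118→129: 11 bp
  129→135: 6 bp
  135→143: 8 bp
  143→156: 13 bp
  156→167: 11 bp
  167→174: 7 bp
  174→191: 17 bp
  191→196: 5 bp
  196→5 (wrap): 204-196+5 = 13 bp

[5,6,6,7,7,7,7,8,8,9,11,11,11,11,13,13,14,16,17,17]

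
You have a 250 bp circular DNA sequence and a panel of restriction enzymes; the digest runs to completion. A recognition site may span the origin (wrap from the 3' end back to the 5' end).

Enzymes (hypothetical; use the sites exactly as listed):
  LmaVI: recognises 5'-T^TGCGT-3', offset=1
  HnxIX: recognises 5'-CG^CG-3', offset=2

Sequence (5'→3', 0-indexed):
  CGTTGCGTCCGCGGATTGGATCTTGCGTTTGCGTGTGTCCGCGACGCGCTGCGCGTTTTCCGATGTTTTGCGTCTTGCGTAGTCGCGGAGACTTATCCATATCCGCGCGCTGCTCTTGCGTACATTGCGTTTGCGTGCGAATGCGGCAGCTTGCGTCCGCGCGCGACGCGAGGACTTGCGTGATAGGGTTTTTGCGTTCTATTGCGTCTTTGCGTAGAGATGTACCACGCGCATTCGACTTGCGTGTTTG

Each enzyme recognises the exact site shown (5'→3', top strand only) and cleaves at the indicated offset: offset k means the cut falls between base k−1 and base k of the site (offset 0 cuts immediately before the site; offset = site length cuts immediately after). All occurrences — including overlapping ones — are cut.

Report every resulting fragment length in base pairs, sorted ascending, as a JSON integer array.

[2,2,2,5,5,5,6,6,7,7,8,8,8,8,8,9,9,10,10,11,12,12,15,16,19,20,20]

Scan for sites:
  LmaVI TTGCGT/1: at [2, 22, 28, 67, 74, 115, 124, 130, 150, 175, 191, 201, 209, 239, 247] ⇒ [3, 23, 29, 68, 75, 116, 125, 131, 151, 176, 192, 202, 210, 240, 248]
  HnxIX CGCG/2: at [9, 39, 44, 51, 83, 103, 105, 157, 159, 161, 166, 227] ⇒ [11, 41, 46, 53, 85, 105, 107, 159, 161, 163, 168, 229]

All cut coordinates (distinct, sorted): [3, 11, 23, 29, 41, 46, 53, 68, 75, 85, 105, 107, 116, 125, 131, 151, 159, 161, 163, 168, 176, 192, 202, 210, 229, 240, 248]

Fragments:
  3→11: 8 bp
  11→23: 12 bp
  23→29: 6 bp
  29→41: 12 bp
  41→46: 5 bp
  46→53: 7 bp
  53→68: 15 bp
  68→75: 7 bp
  75→85: 10 bp
  85→105: 20 bp
  105→107: 2 bp
  107→116: 9 bp
  116→125: 9 bp
  125→131: 6 bp
  131→151: 20 bp
  151→159: 8 bp
  159→161: 2 bp
  161→163: 2 bp
  163→168: 5 bp
  168→176: 8 bp
  176→192: 16 bp
  192→202: 10 bp
  202→210: 8 bp
  210→229: 19 bp
  229→240: 11 bp
  240→248: 8 bp
  248→3 (wrap): 250-248+3 = 5 bp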